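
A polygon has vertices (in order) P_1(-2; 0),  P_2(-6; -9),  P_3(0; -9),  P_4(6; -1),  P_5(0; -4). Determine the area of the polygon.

Apply the shoelace (surveyor's) formula: 2A = Σ (x_i·y_{i+1} − x_{i+1}·y_i), indices taken mod 5.
Σ = (18) + (54) + (54) + (-24) + (-8) = 94
Area = |Σ|/2 = 47.

47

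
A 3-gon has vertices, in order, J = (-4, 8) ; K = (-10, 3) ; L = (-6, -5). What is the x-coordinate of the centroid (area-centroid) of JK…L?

-20/3

Apply the shoelace formula. First the cross-terms c_i = x_i·y_{i+1} − x_{i+1}·y_i:
  68, 68, -68  ⇒  2A = 68, A = 34.
Then Σ (x_i + x_{i+1})·c_i = -1360, so x̄ = -1360 / (6·34) = -20/3.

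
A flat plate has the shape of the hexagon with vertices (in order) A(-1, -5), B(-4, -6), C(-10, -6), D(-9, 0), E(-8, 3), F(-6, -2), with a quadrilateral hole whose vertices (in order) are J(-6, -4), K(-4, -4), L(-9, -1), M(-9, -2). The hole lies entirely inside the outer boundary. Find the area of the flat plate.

Outer boundary:
A→B: (-1)(-6) − (-4)(-5) = -14
B→C: (-4)(-6) − (-10)(-6) = -36
C→D: (-10)(0) − (-9)(-6) = -54
D→E: (-9)(3) − (-8)(0) = -27
E→F: (-8)(-2) − (-6)(3) = 34
F→A: (-6)(-5) − (-1)(-2) = 28
Σ = -69
Area = |Σ|/2 = 34.5.
Hole:
Apply the shoelace (surveyor's) formula: 2A = Σ (x_i·y_{i+1} − x_{i+1}·y_i), indices taken mod 4.
Cross-terms: 8, -32, 9, 24  ⇒  Σ = 9
Area = |Σ|/2 = 4.5.
Net area = 34.5 − 4.5 = 30.

30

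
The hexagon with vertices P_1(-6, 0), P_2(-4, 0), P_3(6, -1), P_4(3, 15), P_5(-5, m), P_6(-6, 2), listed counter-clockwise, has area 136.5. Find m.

Write out the shoelace sum; only the two edges meeting at P_5 involve m:
2·Area = [(3·m − (-5)·15) + ((-5)·2 − (-6)·m)] + 109
       = 9·m + 174 = 273
⇒ m = 11.

11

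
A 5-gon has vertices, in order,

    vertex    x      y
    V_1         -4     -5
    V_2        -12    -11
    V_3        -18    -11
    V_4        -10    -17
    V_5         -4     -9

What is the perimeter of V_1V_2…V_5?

40

|V_1V_2| = √((-8)² + (-6)²) = √100 = 10
|V_2V_3| = √((-6)² + (0)²) = √36 = 6
|V_3V_4| = √((8)² + (-6)²) = √100 = 10
|V_4V_5| = √((6)² + (8)²) = √100 = 10
|V_5V_1| = √((0)² + (4)²) = √16 = 4
Perimeter = 10 + 6 + 10 + 10 + 4 = 40.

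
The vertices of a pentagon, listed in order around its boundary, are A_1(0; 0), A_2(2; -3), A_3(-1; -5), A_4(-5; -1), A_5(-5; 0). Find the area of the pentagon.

21

Apply the shoelace formula: 2A = Σ (x_i·y_{i+1} − x_{i+1}·y_i), indices taken mod 5.
Σ = (0) + (-13) + (-24) + (-5) + (0) = -42
Area = |Σ|/2 = 21.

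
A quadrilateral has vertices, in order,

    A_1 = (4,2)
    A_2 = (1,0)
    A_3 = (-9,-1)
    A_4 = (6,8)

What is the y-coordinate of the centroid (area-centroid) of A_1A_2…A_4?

665/267

Apply the shoelace formula. First the cross-terms c_i = x_i·y_{i+1} − x_{i+1}·y_i:
  -2, -1, -66, -20  ⇒  2A = -89, A = -44.5.
Then Σ (y_i + y_{i+1})·c_i = -665, so ȳ = -665 / (6·(-44.5)) = 665/267.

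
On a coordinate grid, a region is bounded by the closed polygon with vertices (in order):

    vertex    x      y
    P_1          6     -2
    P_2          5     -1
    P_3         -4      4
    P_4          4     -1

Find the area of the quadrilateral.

3

Apply Gauss's area formula: 2A = Σ (x_i·y_{i+1} − x_{i+1}·y_i), indices taken mod 4.
Σ = (4) + (16) + (-12) + (-2) = 6
Area = |Σ|/2 = 3.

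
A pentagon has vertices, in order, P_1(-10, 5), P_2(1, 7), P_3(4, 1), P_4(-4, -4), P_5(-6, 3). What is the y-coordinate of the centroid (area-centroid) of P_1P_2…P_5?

2.32

Apply the surveyor's formula. First the cross-terms c_i = x_i·y_{i+1} − x_{i+1}·y_i:
  -75, -27, -12, -36, 0  ⇒  2A = -150, A = -75.
Then Σ (y_i + y_{i+1})·c_i = -1044, so ȳ = -1044 / (6·(-75)) = 2.32.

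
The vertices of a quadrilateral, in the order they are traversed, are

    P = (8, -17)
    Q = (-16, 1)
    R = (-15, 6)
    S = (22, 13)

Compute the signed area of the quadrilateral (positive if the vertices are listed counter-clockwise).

Σ = (-264) + (-81) + (-327) + (-478) = -1150
Signed area = Σ/2 = -575 (negative ⇒ clockwise traversal).

-575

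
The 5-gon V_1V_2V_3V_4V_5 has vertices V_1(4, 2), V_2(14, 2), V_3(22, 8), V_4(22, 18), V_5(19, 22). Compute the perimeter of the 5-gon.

|V_1V_2| = √((10)² + (0)²) = √100 = 10
|V_2V_3| = √((8)² + (6)²) = √100 = 10
|V_3V_4| = √((0)² + (10)²) = √100 = 10
|V_4V_5| = √((-3)² + (4)²) = √25 = 5
|V_5V_1| = √((-15)² + (-20)²) = √625 = 25
Perimeter = 10 + 10 + 10 + 5 + 25 = 60.

60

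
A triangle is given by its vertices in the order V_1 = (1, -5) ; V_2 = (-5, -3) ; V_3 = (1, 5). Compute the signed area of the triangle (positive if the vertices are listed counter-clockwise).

Apply Gauss's area formula: 2A = Σ (x_i·y_{i+1} − x_{i+1}·y_i), indices taken mod 3.
Σ = (-28) + (-22) + (-10) = -60
Signed area = Σ/2 = -30 (negative ⇒ clockwise traversal).

-30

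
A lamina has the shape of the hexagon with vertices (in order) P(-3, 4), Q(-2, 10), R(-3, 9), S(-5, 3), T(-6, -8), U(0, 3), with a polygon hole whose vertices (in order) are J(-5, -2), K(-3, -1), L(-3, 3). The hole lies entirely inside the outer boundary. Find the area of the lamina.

Outer boundary:
Σ = (-22) + (12) + (36) + (58) + (-18) + (9) = 75
Area = |Σ|/2 = 37.5.
Hole:
Apply the surveyor's formula: 2A = Σ (x_i·y_{i+1} − x_{i+1}·y_i), indices taken mod 3.
Cross-terms: -1, -12, 21  ⇒  Σ = 8
Area = |Σ|/2 = 4.
Net area = 37.5 − 4 = 33.5.

33.5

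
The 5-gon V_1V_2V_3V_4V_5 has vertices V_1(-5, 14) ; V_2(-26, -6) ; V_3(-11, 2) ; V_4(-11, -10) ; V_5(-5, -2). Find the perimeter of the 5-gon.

84

|V_1V_2| = √((-21)² + (-20)²) = √841 = 29
|V_2V_3| = √((15)² + (8)²) = √289 = 17
|V_3V_4| = √((0)² + (-12)²) = √144 = 12
|V_4V_5| = √((6)² + (8)²) = √100 = 10
|V_5V_1| = √((0)² + (16)²) = √256 = 16
Perimeter = 29 + 17 + 12 + 10 + 16 = 84.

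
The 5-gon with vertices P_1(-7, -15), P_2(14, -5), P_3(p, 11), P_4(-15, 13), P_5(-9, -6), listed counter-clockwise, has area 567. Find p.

15

Write out the shoelace sum; only the two edges meeting at P_3 involve p:
2·Area = [(14·11 − p·(-5)) + (p·13 − (-15)·11)] + 545
       = 18·p + 864 = 1134
⇒ p = 15.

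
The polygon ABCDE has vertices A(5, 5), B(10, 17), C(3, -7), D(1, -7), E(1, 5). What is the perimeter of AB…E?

56

|AB| = √((5)² + (12)²) = √169 = 13
|BC| = √((-7)² + (-24)²) = √625 = 25
|CD| = √((-2)² + (0)²) = √4 = 2
|DE| = √((0)² + (12)²) = √144 = 12
|EA| = √((4)² + (0)²) = √16 = 4
Perimeter = 13 + 25 + 2 + 12 + 4 = 56.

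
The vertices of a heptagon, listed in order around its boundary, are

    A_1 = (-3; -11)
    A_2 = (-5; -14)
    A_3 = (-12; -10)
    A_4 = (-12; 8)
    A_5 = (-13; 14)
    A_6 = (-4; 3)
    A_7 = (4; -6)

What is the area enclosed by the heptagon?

222

Σ = (-13) + (-118) + (-216) + (-64) + (17) + (12) + (-62) = -444
Area = |Σ|/2 = 222.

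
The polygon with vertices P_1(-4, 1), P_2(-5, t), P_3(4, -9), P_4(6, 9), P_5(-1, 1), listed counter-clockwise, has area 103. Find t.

-6

The doubled signed area Σ (x_i y_{i+1} − x_{i+1} y_i) is linear in t.
With t=0 it equals 158; the coefficient of t is -8 (from the two edges through P_2).
So -8·t + 158 = 2·103 = 206 ⇒ t = -6.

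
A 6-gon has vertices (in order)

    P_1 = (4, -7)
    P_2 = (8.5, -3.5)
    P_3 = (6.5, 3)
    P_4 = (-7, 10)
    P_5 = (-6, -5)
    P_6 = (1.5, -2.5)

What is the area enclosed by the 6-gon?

148.375

Apply the surveyor's formula: 2A = Σ (x_i·y_{i+1} − x_{i+1}·y_i), indices taken mod 6.
Σ = (45.5) + (48.25) + (86) + (95) + (22.5) + (-0.5) = 296.75
Area = |Σ|/2 = 148.375.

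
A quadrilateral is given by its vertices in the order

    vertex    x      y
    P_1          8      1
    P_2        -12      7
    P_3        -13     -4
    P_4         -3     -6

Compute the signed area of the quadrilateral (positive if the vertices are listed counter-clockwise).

159

P_1→P_2: (8)(7) − (-12)(1) = 68
P_2→P_3: (-12)(-4) − (-13)(7) = 139
P_3→P_4: (-13)(-6) − (-3)(-4) = 66
P_4→P_1: (-3)(1) − (8)(-6) = 45
Σ = 318
Signed area = Σ/2 = 159 (positive ⇒ counter-clockwise traversal).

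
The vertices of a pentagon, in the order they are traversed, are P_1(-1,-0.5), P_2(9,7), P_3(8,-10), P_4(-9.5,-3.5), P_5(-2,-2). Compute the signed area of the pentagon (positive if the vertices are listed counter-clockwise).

-130.25

Σ = (-2.5) + (-146) + (-123) + (12) + (-1) = -260.5
Signed area = Σ/2 = -130.25 (negative ⇒ clockwise traversal).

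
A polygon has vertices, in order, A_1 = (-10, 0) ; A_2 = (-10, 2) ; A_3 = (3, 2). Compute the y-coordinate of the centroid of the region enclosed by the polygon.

Apply the shoelace formula. First the cross-terms c_i = x_i·y_{i+1} − x_{i+1}·y_i:
  -20, -26, 20  ⇒  2A = -26, A = -13.
Then Σ (y_i + y_{i+1})·c_i = -104, so ȳ = -104 / (6·(-13)) = 4/3.

4/3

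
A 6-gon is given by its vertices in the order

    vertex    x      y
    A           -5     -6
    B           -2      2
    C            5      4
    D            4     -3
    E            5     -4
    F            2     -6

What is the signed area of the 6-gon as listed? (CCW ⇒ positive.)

Apply the surveyor's formula: 2A = Σ (x_i·y_{i+1} − x_{i+1}·y_i), indices taken mod 6.
Σ = (-22) + (-18) + (-31) + (-1) + (-22) + (-42) = -136
Signed area = Σ/2 = -68 (negative ⇒ clockwise traversal).

-68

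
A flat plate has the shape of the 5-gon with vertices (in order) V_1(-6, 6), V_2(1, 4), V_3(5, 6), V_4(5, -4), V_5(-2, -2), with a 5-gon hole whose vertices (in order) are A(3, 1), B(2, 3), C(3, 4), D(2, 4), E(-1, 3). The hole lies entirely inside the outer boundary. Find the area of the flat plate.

Outer boundary:
Apply the shoelace (surveyor's) formula: 2A = Σ (x_i·y_{i+1} − x_{i+1}·y_i), indices taken mod 5.
Σ = (-30) + (-14) + (-50) + (-18) + (-24) = -136
Area = |Σ|/2 = 68.
Hole:
Apply Gauss's area formula: 2A = Σ (x_i·y_{i+1} − x_{i+1}·y_i), indices taken mod 5.
Σ = (7) + (-1) + (4) + (10) + (-10) = 10
Area = |Σ|/2 = 5.
Net area = 68 − 5 = 63.

63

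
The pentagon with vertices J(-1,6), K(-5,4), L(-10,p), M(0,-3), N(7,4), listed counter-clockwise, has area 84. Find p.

-1

The doubled signed area Σ (x_i y_{i+1} − x_{i+1} y_i) is linear in p.
With p=0 it equals 163; the coefficient of p is -5 (from the two edges through L).
So -5·p + 163 = 2·84 = 168 ⇒ p = -1.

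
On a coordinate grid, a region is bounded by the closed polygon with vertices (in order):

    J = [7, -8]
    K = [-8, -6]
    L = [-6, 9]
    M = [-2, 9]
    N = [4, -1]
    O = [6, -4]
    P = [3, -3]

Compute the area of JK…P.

Apply the surveyor's formula: 2A = Σ (x_i·y_{i+1} − x_{i+1}·y_i), indices taken mod 7.
J→K: (7)(-6) − (-8)(-8) = -106
K→L: (-8)(9) − (-6)(-6) = -108
L→M: (-6)(9) − (-2)(9) = -36
M→N: (-2)(-1) − (4)(9) = -34
N→O: (4)(-4) − (6)(-1) = -10
O→P: (6)(-3) − (3)(-4) = -6
P→J: (3)(-8) − (7)(-3) = -3
Σ = -303
Area = |Σ|/2 = 151.5.

151.5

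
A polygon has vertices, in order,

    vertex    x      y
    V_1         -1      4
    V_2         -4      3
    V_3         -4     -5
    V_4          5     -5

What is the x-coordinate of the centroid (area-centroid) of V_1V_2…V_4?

-24/35

Apply the surveyor's formula. First the cross-terms c_i = x_i·y_{i+1} − x_{i+1}·y_i:
  13, 32, 45, 15  ⇒  2A = 105, A = 52.5.
Then Σ (x_i + x_{i+1})·c_i = -216, so x̄ = -216 / (6·52.5) = -24/35.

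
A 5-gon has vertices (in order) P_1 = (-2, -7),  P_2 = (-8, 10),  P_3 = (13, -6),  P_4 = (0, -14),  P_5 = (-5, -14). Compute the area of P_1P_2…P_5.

Cross-terms: -76, -82, -182, -70, 7  ⇒  Σ = -403
Area = |Σ|/2 = 201.5.

201.5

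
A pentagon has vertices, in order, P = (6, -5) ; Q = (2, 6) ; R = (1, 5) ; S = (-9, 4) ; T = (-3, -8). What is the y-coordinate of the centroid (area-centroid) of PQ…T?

-104/123

Apply the shoelace formula. First the cross-terms c_i = x_i·y_{i+1} − x_{i+1}·y_i:
  46, 4, 49, 84, 63  ⇒  2A = 246, A = 123.
Then Σ (y_i + y_{i+1})·c_i = -624, so ȳ = -624 / (6·123) = -104/123.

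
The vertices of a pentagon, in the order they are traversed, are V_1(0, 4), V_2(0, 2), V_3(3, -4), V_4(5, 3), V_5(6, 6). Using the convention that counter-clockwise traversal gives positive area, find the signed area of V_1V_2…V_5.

29.5

Σ = (0) + (-6) + (29) + (12) + (24) = 59
Signed area = Σ/2 = 29.5 (positive ⇒ counter-clockwise traversal).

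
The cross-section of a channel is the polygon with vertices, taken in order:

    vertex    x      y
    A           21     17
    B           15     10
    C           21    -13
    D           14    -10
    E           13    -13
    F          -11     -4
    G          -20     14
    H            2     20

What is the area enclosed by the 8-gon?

886.5

Σ = (-45) + (-405) + (-28) + (-52) + (-195) + (-234) + (-428) + (-386) = -1773
Area = |Σ|/2 = 886.5.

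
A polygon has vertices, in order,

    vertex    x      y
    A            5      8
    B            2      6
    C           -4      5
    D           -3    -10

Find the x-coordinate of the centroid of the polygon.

-101/129

Apply Gauss's area formula. First the cross-terms c_i = x_i·y_{i+1} − x_{i+1}·y_i:
  14, 34, 55, 26  ⇒  2A = 129, A = 64.5.
Then Σ (x_i + x_{i+1})·c_i = -303, so x̄ = -303 / (6·64.5) = -101/129.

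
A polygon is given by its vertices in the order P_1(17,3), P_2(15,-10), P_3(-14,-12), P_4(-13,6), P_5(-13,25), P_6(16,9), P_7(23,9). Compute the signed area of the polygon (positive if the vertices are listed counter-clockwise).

Apply the shoelace formula: 2A = Σ (x_i·y_{i+1} − x_{i+1}·y_i), indices taken mod 7.
P_1→P_2: (17)(-10) − (15)(3) = -215
P_2→P_3: (15)(-12) − (-14)(-10) = -320
P_3→P_4: (-14)(6) − (-13)(-12) = -240
P_4→P_5: (-13)(25) − (-13)(6) = -247
P_5→P_6: (-13)(9) − (16)(25) = -517
P_6→P_7: (16)(9) − (23)(9) = -63
P_7→P_1: (23)(3) − (17)(9) = -84
Σ = -1686
Signed area = Σ/2 = -843 (negative ⇒ clockwise traversal).

-843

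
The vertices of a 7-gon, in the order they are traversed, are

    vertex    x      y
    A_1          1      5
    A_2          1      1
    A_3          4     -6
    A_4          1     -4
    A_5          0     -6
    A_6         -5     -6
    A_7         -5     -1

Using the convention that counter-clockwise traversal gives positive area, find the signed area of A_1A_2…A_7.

Apply the shoelace formula: 2A = Σ (x_i·y_{i+1} − x_{i+1}·y_i), indices taken mod 7.
Σ = (-4) + (-10) + (-10) + (-6) + (-30) + (-25) + (-24) = -109
Signed area = Σ/2 = -54.5 (negative ⇒ clockwise traversal).

-54.5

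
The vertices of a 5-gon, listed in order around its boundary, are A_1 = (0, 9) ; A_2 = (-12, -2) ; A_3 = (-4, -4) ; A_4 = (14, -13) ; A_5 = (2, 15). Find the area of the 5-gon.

Σ = (108) + (40) + (108) + (236) + (18) = 510
Area = |Σ|/2 = 255.

255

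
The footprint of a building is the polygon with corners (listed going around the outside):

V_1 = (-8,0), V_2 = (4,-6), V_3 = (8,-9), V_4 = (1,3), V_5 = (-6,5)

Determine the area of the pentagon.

78

Apply Gauss's area formula: 2A = Σ (x_i·y_{i+1} − x_{i+1}·y_i), indices taken mod 5.
Σ = (48) + (12) + (33) + (23) + (40) = 156
Area = |Σ|/2 = 78.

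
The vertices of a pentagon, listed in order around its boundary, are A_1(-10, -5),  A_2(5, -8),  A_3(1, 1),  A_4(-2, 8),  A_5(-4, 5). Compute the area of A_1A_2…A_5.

Apply the surveyor's formula: 2A = Σ (x_i·y_{i+1} − x_{i+1}·y_i), indices taken mod 5.
A_1→A_2: (-10)(-8) − (5)(-5) = 105
A_2→A_3: (5)(1) − (1)(-8) = 13
A_3→A_4: (1)(8) − (-2)(1) = 10
A_4→A_5: (-2)(5) − (-4)(8) = 22
A_5→A_1: (-4)(-5) − (-10)(5) = 70
Σ = 220
Area = |Σ|/2 = 110.

110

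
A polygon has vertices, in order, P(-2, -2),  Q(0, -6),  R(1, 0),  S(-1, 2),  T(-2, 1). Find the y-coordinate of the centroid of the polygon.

Apply the shoelace (surveyor's) formula. First the cross-terms c_i = x_i·y_{i+1} − x_{i+1}·y_i:
  12, 6, 2, 3, 6  ⇒  2A = 29, A = 14.5.
Then Σ (y_i + y_{i+1})·c_i = -125, so ȳ = -125 / (6·14.5) = -125/87.

-125/87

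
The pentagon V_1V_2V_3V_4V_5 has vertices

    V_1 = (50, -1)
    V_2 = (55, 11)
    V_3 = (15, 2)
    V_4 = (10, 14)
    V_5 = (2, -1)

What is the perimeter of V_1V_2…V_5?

132

|V_1V_2| = √((5)² + (12)²) = √169 = 13
|V_2V_3| = √((-40)² + (-9)²) = √1681 = 41
|V_3V_4| = √((-5)² + (12)²) = √169 = 13
|V_4V_5| = √((-8)² + (-15)²) = √289 = 17
|V_5V_1| = √((48)² + (0)²) = √2304 = 48
Perimeter = 13 + 41 + 13 + 17 + 48 = 132.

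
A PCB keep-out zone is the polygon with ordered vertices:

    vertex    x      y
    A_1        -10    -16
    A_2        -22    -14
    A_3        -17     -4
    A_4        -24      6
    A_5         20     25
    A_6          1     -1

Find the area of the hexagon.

675.5

Apply the shoelace (surveyor's) formula: 2A = Σ (x_i·y_{i+1} − x_{i+1}·y_i), indices taken mod 6.
A_1→A_2: (-10)(-14) − (-22)(-16) = -212
A_2→A_3: (-22)(-4) − (-17)(-14) = -150
A_3→A_4: (-17)(6) − (-24)(-4) = -198
A_4→A_5: (-24)(25) − (20)(6) = -720
A_5→A_6: (20)(-1) − (1)(25) = -45
A_6→A_1: (1)(-16) − (-10)(-1) = -26
Σ = -1351
Area = |Σ|/2 = 675.5.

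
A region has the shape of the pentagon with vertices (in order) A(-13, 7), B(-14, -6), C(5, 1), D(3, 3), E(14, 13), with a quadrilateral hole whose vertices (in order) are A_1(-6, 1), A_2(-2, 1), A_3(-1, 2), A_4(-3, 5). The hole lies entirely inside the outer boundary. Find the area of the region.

223.5

Outer boundary:
Cross-terms: 176, 16, 12, -3, 267  ⇒  Σ = 468
Area = |Σ|/2 = 234.
Hole:
A_1→A_2: (-6)(1) − (-2)(1) = -4
A_2→A_3: (-2)(2) − (-1)(1) = -3
A_3→A_4: (-1)(5) − (-3)(2) = 1
A_4→A_1: (-3)(1) − (-6)(5) = 27
Σ = 21
Area = |Σ|/2 = 10.5.
Net area = 234 − 10.5 = 223.5.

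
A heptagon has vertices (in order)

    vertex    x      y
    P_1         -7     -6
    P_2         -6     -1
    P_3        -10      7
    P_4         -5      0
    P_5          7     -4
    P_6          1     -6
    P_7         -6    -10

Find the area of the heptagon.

Apply the surveyor's formula: 2A = Σ (x_i·y_{i+1} − x_{i+1}·y_i), indices taken mod 7.
Σ = (-29) + (-52) + (35) + (20) + (-38) + (-46) + (-34) = -144
Area = |Σ|/2 = 72.

72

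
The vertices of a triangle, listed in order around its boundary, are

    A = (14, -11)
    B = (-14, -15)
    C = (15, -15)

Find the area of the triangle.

Σ = (-364) + (435) + (45) = 116
Area = |Σ|/2 = 58.

58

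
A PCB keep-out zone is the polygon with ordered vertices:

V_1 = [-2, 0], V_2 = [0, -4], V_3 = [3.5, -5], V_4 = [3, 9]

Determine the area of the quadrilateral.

Apply Gauss's area formula: 2A = Σ (x_i·y_{i+1} − x_{i+1}·y_i), indices taken mod 4.
Σ = (8) + (14) + (46.5) + (18) = 86.5
Area = |Σ|/2 = 43.25.

43.25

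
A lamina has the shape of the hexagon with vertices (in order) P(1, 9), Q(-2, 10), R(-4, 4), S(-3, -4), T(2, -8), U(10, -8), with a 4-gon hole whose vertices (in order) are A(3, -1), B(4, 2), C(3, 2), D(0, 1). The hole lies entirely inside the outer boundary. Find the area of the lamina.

135

Outer boundary:
P→Q: (1)(10) − (-2)(9) = 28
Q→R: (-2)(4) − (-4)(10) = 32
R→S: (-4)(-4) − (-3)(4) = 28
S→T: (-3)(-8) − (2)(-4) = 32
T→U: (2)(-8) − (10)(-8) = 64
U→P: (10)(9) − (1)(-8) = 98
Σ = 282
Area = |Σ|/2 = 141.
Hole:
A→B: (3)(2) − (4)(-1) = 10
B→C: (4)(2) − (3)(2) = 2
C→D: (3)(1) − (0)(2) = 3
D→A: (0)(-1) − (3)(1) = -3
Σ = 12
Area = |Σ|/2 = 6.
Net area = 141 − 6 = 135.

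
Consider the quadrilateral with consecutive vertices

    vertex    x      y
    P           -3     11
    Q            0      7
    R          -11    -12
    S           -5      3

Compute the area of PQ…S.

41.5

Apply the shoelace formula: 2A = Σ (x_i·y_{i+1} − x_{i+1}·y_i), indices taken mod 4.
P→Q: (-3)(7) − (0)(11) = -21
Q→R: (0)(-12) − (-11)(7) = 77
R→S: (-11)(3) − (-5)(-12) = -93
S→P: (-5)(11) − (-3)(3) = -46
Σ = -83
Area = |Σ|/2 = 41.5.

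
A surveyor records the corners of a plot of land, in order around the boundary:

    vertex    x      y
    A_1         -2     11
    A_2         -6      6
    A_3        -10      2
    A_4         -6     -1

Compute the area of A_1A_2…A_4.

28

Apply the shoelace (surveyor's) formula: 2A = Σ (x_i·y_{i+1} − x_{i+1}·y_i), indices taken mod 4.
Cross-terms: 54, 48, 22, -68  ⇒  Σ = 56
Area = |Σ|/2 = 28.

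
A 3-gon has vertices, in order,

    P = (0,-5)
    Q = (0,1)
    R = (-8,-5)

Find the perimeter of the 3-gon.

|PQ| = √((0)² + (6)²) = √36 = 6
|QR| = √((-8)² + (-6)²) = √100 = 10
|RP| = √((8)² + (0)²) = √64 = 8
Perimeter = 6 + 10 + 8 = 24.

24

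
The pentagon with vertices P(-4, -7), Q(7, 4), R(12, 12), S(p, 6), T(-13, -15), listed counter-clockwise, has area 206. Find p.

The doubled signed area Σ (x_i y_{i+1} − x_{i+1} y_i) is linear in p.
With p=0 it equals 250; the coefficient of p is -27 (from the two edges through S).
So -27·p + 250 = 2·206 = 412 ⇒ p = -6.

-6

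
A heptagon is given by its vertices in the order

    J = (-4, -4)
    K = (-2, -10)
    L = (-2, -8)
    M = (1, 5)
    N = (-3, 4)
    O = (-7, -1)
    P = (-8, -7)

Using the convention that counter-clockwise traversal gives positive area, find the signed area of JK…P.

J→K: (-4)(-10) − (-2)(-4) = 32
K→L: (-2)(-8) − (-2)(-10) = -4
L→M: (-2)(5) − (1)(-8) = -2
M→N: (1)(4) − (-3)(5) = 19
N→O: (-3)(-1) − (-7)(4) = 31
O→P: (-7)(-7) − (-8)(-1) = 41
P→J: (-8)(-4) − (-4)(-7) = 4
Σ = 121
Signed area = Σ/2 = 60.5 (positive ⇒ counter-clockwise traversal).

60.5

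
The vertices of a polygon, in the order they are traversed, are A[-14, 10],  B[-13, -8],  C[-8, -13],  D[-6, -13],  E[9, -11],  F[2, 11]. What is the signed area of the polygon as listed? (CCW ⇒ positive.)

Apply Gauss's area formula: 2A = Σ (x_i·y_{i+1} − x_{i+1}·y_i), indices taken mod 6.
A→B: (-14)(-8) − (-13)(10) = 242
B→C: (-13)(-13) − (-8)(-8) = 105
C→D: (-8)(-13) − (-6)(-13) = 26
D→E: (-6)(-11) − (9)(-13) = 183
E→F: (9)(11) − (2)(-11) = 121
F→A: (2)(10) − (-14)(11) = 174
Σ = 851
Signed area = Σ/2 = 425.5 (positive ⇒ counter-clockwise traversal).

425.5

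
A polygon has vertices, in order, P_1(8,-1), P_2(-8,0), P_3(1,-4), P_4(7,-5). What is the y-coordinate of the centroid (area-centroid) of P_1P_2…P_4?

Apply Gauss's area formula. First the cross-terms c_i = x_i·y_{i+1} − x_{i+1}·y_i:
  -8, 32, 23, 33  ⇒  2A = 80, A = 40.
Then Σ (y_i + y_{i+1})·c_i = -525, so ȳ = -525 / (6·40) = -2.1875.

-2.1875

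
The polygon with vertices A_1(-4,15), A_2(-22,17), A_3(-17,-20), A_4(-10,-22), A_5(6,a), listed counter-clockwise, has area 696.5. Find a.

-1

Write out the shoelace sum; only the two edges meeting at A_5 involve a:
2·Area = [((-10)·a − 6·(-22)) + (6·15 − (-4)·a)] + 1165
       = -6·a + 1387 = 1393
⇒ a = -1.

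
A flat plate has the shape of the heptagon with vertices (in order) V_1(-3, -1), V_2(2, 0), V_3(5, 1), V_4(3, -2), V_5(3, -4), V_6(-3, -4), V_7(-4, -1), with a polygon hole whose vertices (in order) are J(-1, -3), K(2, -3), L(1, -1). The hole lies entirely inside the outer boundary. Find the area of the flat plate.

22.5

Outer boundary:
Σ = (2) + (2) + (-13) + (-6) + (-24) + (-13) + (1) = -51
Area = |Σ|/2 = 25.5.
Hole:
Apply the surveyor's formula: 2A = Σ (x_i·y_{i+1} − x_{i+1}·y_i), indices taken mod 3.
Cross-terms: 9, 1, -4  ⇒  Σ = 6
Area = |Σ|/2 = 3.
Net area = 25.5 − 3 = 22.5.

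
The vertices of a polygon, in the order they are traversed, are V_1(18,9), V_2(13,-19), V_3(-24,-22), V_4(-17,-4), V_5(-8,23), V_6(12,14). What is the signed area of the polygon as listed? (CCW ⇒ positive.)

-1217

Apply Gauss's area formula: 2A = Σ (x_i·y_{i+1} − x_{i+1}·y_i), indices taken mod 6.
V_1→V_2: (18)(-19) − (13)(9) = -459
V_2→V_3: (13)(-22) − (-24)(-19) = -742
V_3→V_4: (-24)(-4) − (-17)(-22) = -278
V_4→V_5: (-17)(23) − (-8)(-4) = -423
V_5→V_6: (-8)(14) − (12)(23) = -388
V_6→V_1: (12)(9) − (18)(14) = -144
Σ = -2434
Signed area = Σ/2 = -1217 (negative ⇒ clockwise traversal).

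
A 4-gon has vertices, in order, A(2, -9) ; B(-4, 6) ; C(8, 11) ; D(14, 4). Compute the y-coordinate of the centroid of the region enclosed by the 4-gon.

221/93

Apply the shoelace formula. First the cross-terms c_i = x_i·y_{i+1} − x_{i+1}·y_i:
  -24, -92, -122, -134  ⇒  2A = -372, A = -186.
Then Σ (y_i + y_{i+1})·c_i = -2652, so ȳ = -2652 / (6·(-186)) = 221/93.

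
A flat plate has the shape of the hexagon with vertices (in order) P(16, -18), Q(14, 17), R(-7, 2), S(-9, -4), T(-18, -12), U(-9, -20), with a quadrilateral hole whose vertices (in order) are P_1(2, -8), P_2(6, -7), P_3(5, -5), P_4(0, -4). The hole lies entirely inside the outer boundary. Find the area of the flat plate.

Outer boundary:
Apply Gauss's area formula: 2A = Σ (x_i·y_{i+1} − x_{i+1}·y_i), indices taken mod 6.
Σ = (524) + (147) + (46) + (36) + (252) + (482) = 1487
Area = |Σ|/2 = 743.5.
Hole:
Apply the shoelace formula: 2A = Σ (x_i·y_{i+1} − x_{i+1}·y_i), indices taken mod 4.
Σ = (34) + (5) + (-20) + (8) = 27
Area = |Σ|/2 = 13.5.
Net area = 743.5 − 13.5 = 730.

730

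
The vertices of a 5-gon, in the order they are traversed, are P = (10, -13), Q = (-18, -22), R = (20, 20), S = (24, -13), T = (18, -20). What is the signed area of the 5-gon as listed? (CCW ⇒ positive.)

Σ = (-454) + (80) + (-740) + (-246) + (-34) = -1394
Signed area = Σ/2 = -697 (negative ⇒ clockwise traversal).

-697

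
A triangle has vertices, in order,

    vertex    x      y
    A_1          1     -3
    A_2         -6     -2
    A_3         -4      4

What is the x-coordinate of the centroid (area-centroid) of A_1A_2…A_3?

-3

Apply the shoelace formula. First the cross-terms c_i = x_i·y_{i+1} − x_{i+1}·y_i:
  -20, -32, 8  ⇒  2A = -44, A = -22.
Then Σ (x_i + x_{i+1})·c_i = 396, so x̄ = 396 / (6·(-22)) = -3.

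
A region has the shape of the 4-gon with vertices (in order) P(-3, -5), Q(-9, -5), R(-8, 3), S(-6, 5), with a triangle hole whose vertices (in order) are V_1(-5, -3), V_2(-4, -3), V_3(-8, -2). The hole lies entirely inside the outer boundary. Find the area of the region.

Outer boundary:
Σ = (-30) + (-67) + (-22) + (45) = -74
Area = |Σ|/2 = 37.
Hole:
Apply the shoelace (surveyor's) formula: 2A = Σ (x_i·y_{i+1} − x_{i+1}·y_i), indices taken mod 3.
Σ = (3) + (-16) + (14) = 1
Area = |Σ|/2 = 0.5.
Net area = 37 − 0.5 = 36.5.

36.5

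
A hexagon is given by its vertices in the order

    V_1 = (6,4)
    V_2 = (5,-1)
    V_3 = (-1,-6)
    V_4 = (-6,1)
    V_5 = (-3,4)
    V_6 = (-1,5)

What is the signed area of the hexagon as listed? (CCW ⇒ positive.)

-80

Apply Gauss's area formula: 2A = Σ (x_i·y_{i+1} − x_{i+1}·y_i), indices taken mod 6.
V_1→V_2: (6)(-1) − (5)(4) = -26
V_2→V_3: (5)(-6) − (-1)(-1) = -31
V_3→V_4: (-1)(1) − (-6)(-6) = -37
V_4→V_5: (-6)(4) − (-3)(1) = -21
V_5→V_6: (-3)(5) − (-1)(4) = -11
V_6→V_1: (-1)(4) − (6)(5) = -34
Σ = -160
Signed area = Σ/2 = -80 (negative ⇒ clockwise traversal).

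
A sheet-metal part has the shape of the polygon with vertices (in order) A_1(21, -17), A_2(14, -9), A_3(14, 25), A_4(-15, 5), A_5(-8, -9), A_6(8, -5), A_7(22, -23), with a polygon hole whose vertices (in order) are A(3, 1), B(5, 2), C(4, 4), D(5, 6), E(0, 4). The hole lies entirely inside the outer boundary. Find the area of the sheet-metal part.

Outer boundary:
Σ = (49) + (476) + (445) + (175) + (112) + (-74) + (109) = 1292
Area = |Σ|/2 = 646.
Hole:
A→B: (3)(2) − (5)(1) = 1
B→C: (5)(4) − (4)(2) = 12
C→D: (4)(6) − (5)(4) = 4
D→E: (5)(4) − (0)(6) = 20
E→A: (0)(1) − (3)(4) = -12
Σ = 25
Area = |Σ|/2 = 12.5.
Net area = 646 − 12.5 = 633.5.

633.5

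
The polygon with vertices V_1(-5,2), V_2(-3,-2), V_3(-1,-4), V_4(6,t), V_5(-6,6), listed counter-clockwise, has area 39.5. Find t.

Write out the shoelace sum; only the two edges meeting at V_4 involve t:
2·Area = [((-1)·t − 6·(-4)) + (6·6 − (-6)·t)] + 44
       = 5·t + 104 = 79
⇒ t = -5.

-5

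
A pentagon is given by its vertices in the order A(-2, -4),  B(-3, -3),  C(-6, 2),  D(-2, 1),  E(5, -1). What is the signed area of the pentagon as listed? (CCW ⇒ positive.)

Apply Gauss's area formula: 2A = Σ (x_i·y_{i+1} − x_{i+1}·y_i), indices taken mod 5.
Σ = (-6) + (-24) + (-2) + (-3) + (-22) = -57
Signed area = Σ/2 = -28.5 (negative ⇒ clockwise traversal).

-28.5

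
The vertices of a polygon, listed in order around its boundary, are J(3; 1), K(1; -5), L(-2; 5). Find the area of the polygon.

Σ = (-16) + (-5) + (-17) = -38
Area = |Σ|/2 = 19.

19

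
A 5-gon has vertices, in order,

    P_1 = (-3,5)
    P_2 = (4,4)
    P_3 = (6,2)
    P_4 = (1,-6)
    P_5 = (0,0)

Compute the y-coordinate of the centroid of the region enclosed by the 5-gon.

116/129

Apply the shoelace formula. First the cross-terms c_i = x_i·y_{i+1} − x_{i+1}·y_i:
  -32, -16, -38, 0, 0  ⇒  2A = -86, A = -43.
Then Σ (y_i + y_{i+1})·c_i = -232, so ȳ = -232 / (6·(-43)) = 116/129.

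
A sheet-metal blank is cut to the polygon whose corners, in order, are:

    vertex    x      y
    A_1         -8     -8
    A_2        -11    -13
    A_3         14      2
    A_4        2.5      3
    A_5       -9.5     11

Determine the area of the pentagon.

216.5

Cross-terms: 16, 160, 37, 56, 164  ⇒  Σ = 433
Area = |Σ|/2 = 216.5.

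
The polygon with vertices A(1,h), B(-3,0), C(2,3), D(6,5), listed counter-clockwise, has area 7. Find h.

The doubled signed area Σ (x_i y_{i+1} − x_{i+1} y_i) is linear in h.
With h=0 it equals -22; the coefficient of h is 9 (from the two edges through A).
So 9·h + -22 = 2·7 = 14 ⇒ h = 4.

4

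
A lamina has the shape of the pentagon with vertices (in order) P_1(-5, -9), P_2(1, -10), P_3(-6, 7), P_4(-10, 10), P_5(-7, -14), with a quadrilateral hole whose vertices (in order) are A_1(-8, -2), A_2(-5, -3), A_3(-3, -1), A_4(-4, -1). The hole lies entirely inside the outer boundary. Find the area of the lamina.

105

Outer boundary:
Apply the shoelace formula: 2A = Σ (x_i·y_{i+1} − x_{i+1}·y_i), indices taken mod 5.
Cross-terms: 59, -53, 10, 210, -7  ⇒  Σ = 219
Area = |Σ|/2 = 109.5.
Hole:
Apply Gauss's area formula: 2A = Σ (x_i·y_{i+1} − x_{i+1}·y_i), indices taken mod 4.
Σ = (14) + (-4) + (-1) + (0) = 9
Area = |Σ|/2 = 4.5.
Net area = 109.5 − 4.5 = 105.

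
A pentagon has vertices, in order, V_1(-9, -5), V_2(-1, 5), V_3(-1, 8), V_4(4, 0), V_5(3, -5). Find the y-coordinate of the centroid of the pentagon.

-9/11

Apply the surveyor's formula. First the cross-terms c_i = x_i·y_{i+1} − x_{i+1}·y_i:
  -50, -3, -32, -20, -60  ⇒  2A = -165, A = -82.5.
Then Σ (y_i + y_{i+1})·c_i = 405, so ȳ = 405 / (6·(-82.5)) = -9/11.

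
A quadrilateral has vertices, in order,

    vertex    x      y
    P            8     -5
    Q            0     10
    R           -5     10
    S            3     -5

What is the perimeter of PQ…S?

44

|PQ| = √((-8)² + (15)²) = √289 = 17
|QR| = √((-5)² + (0)²) = √25 = 5
|RS| = √((8)² + (-15)²) = √289 = 17
|SP| = √((5)² + (0)²) = √25 = 5
Perimeter = 17 + 5 + 17 + 5 = 44.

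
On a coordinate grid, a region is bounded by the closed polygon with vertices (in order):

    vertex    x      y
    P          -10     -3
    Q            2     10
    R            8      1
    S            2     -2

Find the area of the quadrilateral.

108

Apply the shoelace formula: 2A = Σ (x_i·y_{i+1} − x_{i+1}·y_i), indices taken mod 4.
Σ = (-94) + (-78) + (-18) + (-26) = -216
Area = |Σ|/2 = 108.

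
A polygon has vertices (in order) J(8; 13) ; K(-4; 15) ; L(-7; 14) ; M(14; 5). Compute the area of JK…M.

Apply the shoelace (surveyor's) formula: 2A = Σ (x_i·y_{i+1} − x_{i+1}·y_i), indices taken mod 4.
Cross-terms: 172, 49, -231, 142  ⇒  Σ = 132
Area = |Σ|/2 = 66.

66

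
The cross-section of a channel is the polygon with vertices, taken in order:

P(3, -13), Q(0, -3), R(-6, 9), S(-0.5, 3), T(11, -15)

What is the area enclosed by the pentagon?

82

P→Q: (3)(-3) − (0)(-13) = -9
Q→R: (0)(9) − (-6)(-3) = -18
R→S: (-6)(3) − (-0.5)(9) = -13.5
S→T: (-0.5)(-15) − (11)(3) = -25.5
T→P: (11)(-13) − (3)(-15) = -98
Σ = -164
Area = |Σ|/2 = 82.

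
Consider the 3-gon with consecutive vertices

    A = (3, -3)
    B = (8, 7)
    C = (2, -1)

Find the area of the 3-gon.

10

Apply Gauss's area formula: 2A = Σ (x_i·y_{i+1} − x_{i+1}·y_i), indices taken mod 3.
A→B: (3)(7) − (8)(-3) = 45
B→C: (8)(-1) − (2)(7) = -22
C→A: (2)(-3) − (3)(-1) = -3
Σ = 20
Area = |Σ|/2 = 10.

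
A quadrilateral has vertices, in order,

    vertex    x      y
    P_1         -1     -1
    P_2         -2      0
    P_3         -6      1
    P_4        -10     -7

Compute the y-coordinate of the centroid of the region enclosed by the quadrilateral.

-112/51

Apply the shoelace formula. First the cross-terms c_i = x_i·y_{i+1} − x_{i+1}·y_i:
  -2, -2, 52, 3  ⇒  2A = 51, A = 25.5.
Then Σ (y_i + y_{i+1})·c_i = -336, so ȳ = -336 / (6·25.5) = -112/51.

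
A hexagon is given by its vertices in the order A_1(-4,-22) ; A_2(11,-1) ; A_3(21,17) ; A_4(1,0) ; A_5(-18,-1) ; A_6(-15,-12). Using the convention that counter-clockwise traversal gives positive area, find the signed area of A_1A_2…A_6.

459.5

Apply the surveyor's formula: 2A = Σ (x_i·y_{i+1} − x_{i+1}·y_i), indices taken mod 6.
Cross-terms: 246, 208, -17, -1, 201, 282  ⇒  Σ = 919
Signed area = Σ/2 = 459.5 (positive ⇒ counter-clockwise traversal).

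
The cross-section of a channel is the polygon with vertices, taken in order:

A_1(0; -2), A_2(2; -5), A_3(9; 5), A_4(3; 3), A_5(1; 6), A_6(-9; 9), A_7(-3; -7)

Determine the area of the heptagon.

Apply the shoelace (surveyor's) formula: 2A = Σ (x_i·y_{i+1} − x_{i+1}·y_i), indices taken mod 7.
Σ = (4) + (55) + (12) + (15) + (63) + (90) + (6) = 245
Area = |Σ|/2 = 122.5.

122.5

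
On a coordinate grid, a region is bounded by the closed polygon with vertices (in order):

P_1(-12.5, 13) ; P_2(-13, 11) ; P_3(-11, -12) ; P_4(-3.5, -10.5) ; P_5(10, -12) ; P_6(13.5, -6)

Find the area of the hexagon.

365.75

Apply the shoelace (surveyor's) formula: 2A = Σ (x_i·y_{i+1} − x_{i+1}·y_i), indices taken mod 6.
Σ = (31.5) + (277) + (73.5) + (147) + (102) + (100.5) = 731.5
Area = |Σ|/2 = 365.75.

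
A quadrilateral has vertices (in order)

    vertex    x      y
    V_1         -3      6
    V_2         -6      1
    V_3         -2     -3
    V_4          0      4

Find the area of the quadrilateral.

Apply the surveyor's formula: 2A = Σ (x_i·y_{i+1} − x_{i+1}·y_i), indices taken mod 4.
Σ = (33) + (20) + (-8) + (12) = 57
Area = |Σ|/2 = 28.5.

28.5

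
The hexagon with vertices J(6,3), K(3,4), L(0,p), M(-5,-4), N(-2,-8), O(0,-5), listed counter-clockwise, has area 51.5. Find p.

2

The doubled signed area Σ (x_i y_{i+1} − x_{i+1} y_i) is linear in p.
With p=0 it equals 87; the coefficient of p is 8 (from the two edges through L).
So 8·p + 87 = 2·51.5 = 103 ⇒ p = 2.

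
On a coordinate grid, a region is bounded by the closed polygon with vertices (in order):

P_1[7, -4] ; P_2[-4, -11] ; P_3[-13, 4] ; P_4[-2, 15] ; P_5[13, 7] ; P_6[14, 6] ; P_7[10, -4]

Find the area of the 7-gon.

398

Σ = (-93) + (-159) + (-187) + (-209) + (-20) + (-116) + (-12) = -796
Area = |Σ|/2 = 398.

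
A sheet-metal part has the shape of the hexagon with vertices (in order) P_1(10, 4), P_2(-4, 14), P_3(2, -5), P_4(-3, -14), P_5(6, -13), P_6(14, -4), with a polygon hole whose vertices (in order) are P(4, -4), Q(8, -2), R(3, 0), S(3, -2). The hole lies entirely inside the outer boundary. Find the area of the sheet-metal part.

Outer boundary:
Apply the shoelace formula: 2A = Σ (x_i·y_{i+1} − x_{i+1}·y_i), indices taken mod 6.
Cross-terms: 156, -8, -43, 123, 158, 96  ⇒  Σ = 482
Area = |Σ|/2 = 241.
Hole:
Apply the shoelace (surveyor's) formula: 2A = Σ (x_i·y_{i+1} − x_{i+1}·y_i), indices taken mod 4.
Σ = (24) + (6) + (-6) + (-4) = 20
Area = |Σ|/2 = 10.
Net area = 241 − 10 = 231.

231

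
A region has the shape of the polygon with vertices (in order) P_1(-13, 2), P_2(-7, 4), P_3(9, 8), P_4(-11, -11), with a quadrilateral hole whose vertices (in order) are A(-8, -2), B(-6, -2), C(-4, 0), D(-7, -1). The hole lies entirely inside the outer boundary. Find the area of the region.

150

Outer boundary:
Cross-terms: -38, -92, -11, -165  ⇒  Σ = -306
Area = |Σ|/2 = 153.
Hole:
A→B: (-8)(-2) − (-6)(-2) = 4
B→C: (-6)(0) − (-4)(-2) = -8
C→D: (-4)(-1) − (-7)(0) = 4
D→A: (-7)(-2) − (-8)(-1) = 6
Σ = 6
Area = |Σ|/2 = 3.
Net area = 153 − 3 = 150.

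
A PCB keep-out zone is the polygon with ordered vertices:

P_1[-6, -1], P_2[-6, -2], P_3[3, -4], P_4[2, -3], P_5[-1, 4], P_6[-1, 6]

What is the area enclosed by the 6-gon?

Apply Gauss's area formula: 2A = Σ (x_i·y_{i+1} − x_{i+1}·y_i), indices taken mod 6.
P_1→P_2: (-6)(-2) − (-6)(-1) = 6
P_2→P_3: (-6)(-4) − (3)(-2) = 30
P_3→P_4: (3)(-3) − (2)(-4) = -1
P_4→P_5: (2)(4) − (-1)(-3) = 5
P_5→P_6: (-1)(6) − (-1)(4) = -2
P_6→P_1: (-1)(-1) − (-6)(6) = 37
Σ = 75
Area = |Σ|/2 = 37.5.

37.5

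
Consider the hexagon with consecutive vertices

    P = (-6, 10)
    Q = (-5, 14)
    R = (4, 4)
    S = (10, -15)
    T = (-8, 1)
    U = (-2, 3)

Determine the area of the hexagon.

172

Apply the shoelace (surveyor's) formula: 2A = Σ (x_i·y_{i+1} − x_{i+1}·y_i), indices taken mod 6.
P→Q: (-6)(14) − (-5)(10) = -34
Q→R: (-5)(4) − (4)(14) = -76
R→S: (4)(-15) − (10)(4) = -100
S→T: (10)(1) − (-8)(-15) = -110
T→U: (-8)(3) − (-2)(1) = -22
U→P: (-2)(10) − (-6)(3) = -2
Σ = -344
Area = |Σ|/2 = 172.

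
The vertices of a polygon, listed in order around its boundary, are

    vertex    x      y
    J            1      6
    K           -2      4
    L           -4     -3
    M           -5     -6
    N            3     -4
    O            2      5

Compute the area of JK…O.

Σ = (16) + (22) + (9) + (38) + (23) + (7) = 115
Area = |Σ|/2 = 57.5.

57.5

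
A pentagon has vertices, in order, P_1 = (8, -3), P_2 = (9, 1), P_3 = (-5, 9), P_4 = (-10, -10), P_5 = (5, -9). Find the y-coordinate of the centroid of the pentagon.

-449/229

Apply the shoelace (surveyor's) formula. First the cross-terms c_i = x_i·y_{i+1} − x_{i+1}·y_i:
  35, 86, 140, 140, 57  ⇒  2A = 458, A = 229.
Then Σ (y_i + y_{i+1})·c_i = -2694, so ȳ = -2694 / (6·229) = -449/229.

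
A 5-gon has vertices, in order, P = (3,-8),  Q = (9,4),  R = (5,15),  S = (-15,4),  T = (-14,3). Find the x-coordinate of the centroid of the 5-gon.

-214/279

Apply Gauss's area formula. First the cross-terms c_i = x_i·y_{i+1} − x_{i+1}·y_i:
  84, 115, 245, 11, 103  ⇒  2A = 558, A = 279.
Then Σ (x_i + x_{i+1})·c_i = -1284, so x̄ = -1284 / (6·279) = -214/279.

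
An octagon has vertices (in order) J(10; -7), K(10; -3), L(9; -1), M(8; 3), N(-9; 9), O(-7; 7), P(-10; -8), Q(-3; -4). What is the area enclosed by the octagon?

Apply the shoelace (surveyor's) formula: 2A = Σ (x_i·y_{i+1} − x_{i+1}·y_i), indices taken mod 8.
Cross-terms: 40, 17, 35, 99, 0, 126, 16, 61  ⇒  Σ = 394
Area = |Σ|/2 = 197.

197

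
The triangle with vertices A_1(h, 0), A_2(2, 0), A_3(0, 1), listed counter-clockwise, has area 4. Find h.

Write out the shoelace sum; only the two edges meeting at A_1 involve h:
2·Area = [(0·0 − h·1) + (h·0 − 2·0)] + 2
       = -1·h + 2 = 8
⇒ h = -6.

-6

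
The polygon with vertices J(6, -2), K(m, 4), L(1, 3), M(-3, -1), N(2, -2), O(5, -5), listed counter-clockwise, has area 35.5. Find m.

3

Write out the shoelace sum; only the two edges meeting at K involve m:
2·Area = [(6·4 − m·(-2)) + (m·3 − 1·4)] + 36
       = 5·m + 56 = 71
⇒ m = 3.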